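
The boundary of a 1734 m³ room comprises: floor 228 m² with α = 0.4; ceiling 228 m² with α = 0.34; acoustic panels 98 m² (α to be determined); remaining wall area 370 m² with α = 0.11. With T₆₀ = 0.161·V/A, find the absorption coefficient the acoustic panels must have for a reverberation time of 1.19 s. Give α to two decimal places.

0.26

A = 0.161·V/T₆₀ = 0.161·1734/1.19 = 234.60 m² sabins.
Absorption from the other surfaces = 228·0.4 + 228·0.34 + 370·0.11 = 209.42 m², so the acoustic panels must supply 25.18 m² over 98 m².
α = 25.18/98 = 0.257.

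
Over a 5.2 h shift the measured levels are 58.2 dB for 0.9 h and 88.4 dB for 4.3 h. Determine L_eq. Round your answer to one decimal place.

87.6 dB

L_eq = 10·log₁₀[(1/T)·Σ tᵢ·10^(Lᵢ/10)] with T = 5.2 h.
Σ tᵢ·10^(Lᵢ/10) = 0.9·10^(58.2/10) + 4.3·10^(88.4/10) = 2.975e+09.
L_eq = 10·log₁₀(2.975e+09/5.2) = 87.58 dB.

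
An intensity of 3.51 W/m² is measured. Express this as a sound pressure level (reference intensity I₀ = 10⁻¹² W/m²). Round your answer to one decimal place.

L = 10·log₁₀(I/I₀) = 10·log₁₀(3.51/10⁻¹²) = 10·log₁₀(3.51×10^12).
L = 10·(0.5453 + 12) = 125.45 dB.

125.5 dB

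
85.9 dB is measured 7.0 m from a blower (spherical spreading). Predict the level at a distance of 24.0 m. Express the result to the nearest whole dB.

Spherical spreading from a point source gives a 20·log₁₀(r₂/r₁) drop.
L₂ = 85.9 − 20·log₁₀(24.0/7.0) = 85.9 − 10.702 = 75.20 dB.

75 dB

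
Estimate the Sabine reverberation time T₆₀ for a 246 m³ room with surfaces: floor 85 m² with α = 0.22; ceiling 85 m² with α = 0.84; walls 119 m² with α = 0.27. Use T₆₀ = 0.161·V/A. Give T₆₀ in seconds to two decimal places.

0.32 s

Summing Sᵢαᵢ: 85·0.22 + 85·0.84 + 119·0.27 = 122.23 m².
T₆₀ = 0.161·V/A = 0.161·246/122.23 = 0.324 s.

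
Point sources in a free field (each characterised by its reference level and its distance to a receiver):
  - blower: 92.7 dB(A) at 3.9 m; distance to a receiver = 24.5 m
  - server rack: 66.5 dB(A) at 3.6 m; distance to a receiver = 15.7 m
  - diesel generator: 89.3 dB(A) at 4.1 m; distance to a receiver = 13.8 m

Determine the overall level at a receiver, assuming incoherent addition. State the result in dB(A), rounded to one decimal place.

80.9 dB(A)

Apply inverse-square spreading to bring every level to the receiver, then sum 10^(L/10).
blower: 92.7 − 20·log₁₀(24.5/3.9) = 92.7 − 15.96 = 76.74 dB(A).
server rack: 66.5 − 20·log₁₀(15.7/3.6) = 66.5 − 12.79 = 53.71 dB(A).
diesel generator: 89.3 − 20·log₁₀(13.8/4.1) = 89.3 − 10.54 = 78.76 dB(A).
Σ 10^(L/10) = 1.225e+08 → L_total = 10·log₁₀(1.225e+08) = 80.88 dB(A).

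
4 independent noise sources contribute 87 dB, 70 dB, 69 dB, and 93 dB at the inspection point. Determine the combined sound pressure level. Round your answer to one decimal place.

Incoherent sources combine by intensity addition: L_total = 10·log₁₀(Σ 10^(L_i/10)).
Σ 10^(L/10) = 10^(87/10) + 10^(70/10) + 10^(69/10) + 10^(93/10) = 2.514e+09.
L_total = 10·log₁₀(2.514e+09) = 94.00 dB.

94.0 dB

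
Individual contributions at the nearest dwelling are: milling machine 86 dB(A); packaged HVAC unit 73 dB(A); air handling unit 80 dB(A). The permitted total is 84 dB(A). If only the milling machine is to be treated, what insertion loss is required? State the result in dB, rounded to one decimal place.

Fixed contribution from the other sources: Σ 10^(L/10) = 10^(73/10) + 10^(80/10) = 1.200e+08 (80.79 dB(A)).
To meet 84 dB(A) overall, the treated milling machine may contribute at most 10^(84/10) − 1.200e+08 = 1.312e+08, i.e. 81.18 dB(A).
So the milling machine must be reduced from 86 to 81.18 dB(A): IL = 4.82 dB.

4.8 dB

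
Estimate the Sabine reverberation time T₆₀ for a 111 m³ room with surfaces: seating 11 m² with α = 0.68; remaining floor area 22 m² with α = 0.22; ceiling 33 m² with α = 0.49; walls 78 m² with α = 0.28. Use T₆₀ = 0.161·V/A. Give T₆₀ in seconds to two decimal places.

Summing Sᵢαᵢ: 11·0.68 + 22·0.22 + 33·0.49 + 78·0.28 = 50.33 m².
T₆₀ = 0.161 × 111 / 50.33 = 0.355 s.

0.36 s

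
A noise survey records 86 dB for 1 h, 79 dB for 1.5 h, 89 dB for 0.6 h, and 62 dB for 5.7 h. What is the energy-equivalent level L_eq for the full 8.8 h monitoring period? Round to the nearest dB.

81 dB

L_eq = 10·log₁₀[(1/T)·Σ tᵢ·10^(Lᵢ/10)] with T = 8.8 h.
Σ tᵢ·10^(Lᵢ/10) = 1·10^(86/10) + 1.5·10^(79/10) + 0.6·10^(89/10) + 5.7·10^(62/10) = 1.003e+09.
L_eq = 10·log₁₀(1.003e+09/8.8) = 80.57 dB.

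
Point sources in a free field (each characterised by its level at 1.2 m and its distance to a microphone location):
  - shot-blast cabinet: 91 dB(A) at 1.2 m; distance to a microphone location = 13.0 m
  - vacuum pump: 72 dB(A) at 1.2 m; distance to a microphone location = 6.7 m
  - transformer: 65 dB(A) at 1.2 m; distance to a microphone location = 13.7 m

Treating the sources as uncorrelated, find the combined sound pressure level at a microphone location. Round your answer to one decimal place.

70.5 dB(A)

Apply inverse-square spreading to bring every level to the receiver, then sum 10^(L/10).
shot-blast cabinet: 91 − 20·log₁₀(13.0/1.2) = 91 − 20.70 = 70.30 dB(A).
vacuum pump: 72 − 20·log₁₀(6.7/1.2) = 72 − 14.94 = 57.06 dB(A).
transformer: 65 − 20·log₁₀(13.7/1.2) = 65 − 21.15 = 43.85 dB(A).
Σ 10^(L/10) = 1.126e+07 → L_total = 10·log₁₀(1.126e+07) = 70.52 dB(A).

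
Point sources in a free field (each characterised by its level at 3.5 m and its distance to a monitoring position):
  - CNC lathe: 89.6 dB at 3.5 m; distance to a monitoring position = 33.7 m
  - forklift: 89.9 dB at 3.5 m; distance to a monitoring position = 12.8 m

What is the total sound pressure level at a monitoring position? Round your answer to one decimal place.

First find each source's level at the receiver (point-source: −20·log₁₀(r/r_ref)), then combine on an intensity basis.
CNC lathe: 89.6 − 20·log₁₀(33.7/3.5) = 89.6 − 19.67 = 69.93 dB.
forklift: 89.9 − 20·log₁₀(12.8/3.5) = 89.9 − 11.26 = 78.64 dB.
Σ 10^(L/10) = 8.290e+07 → L_total = 10·log₁₀(8.290e+07) = 79.19 dB.

79.2 dB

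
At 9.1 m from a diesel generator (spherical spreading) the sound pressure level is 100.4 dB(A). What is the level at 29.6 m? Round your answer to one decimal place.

90.2 dB(A)

Point-source attenuation: ΔL = 20·log₁₀(r₂/r₁) = 20·log₁₀(29.6/9.1) = 10.245 dB.
L₂ = 100.4 − 20·log₁₀(29.6/9.1) = 100.4 − 10.245 = 90.15 dB(A).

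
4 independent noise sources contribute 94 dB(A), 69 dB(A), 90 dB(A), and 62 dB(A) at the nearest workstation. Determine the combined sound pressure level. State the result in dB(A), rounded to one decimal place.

95.5 dB(A)

Incoherent sources combine by intensity addition: L_total = 10·log₁₀(Σ 10^(L_i/10)).
Σ 10^(L/10) = 10^(94/10) + 10^(69/10) + 10^(90/10) + 10^(62/10) = 3.521e+09.
L_total = 10·log₁₀(3.521e+09) = 95.47 dB(A).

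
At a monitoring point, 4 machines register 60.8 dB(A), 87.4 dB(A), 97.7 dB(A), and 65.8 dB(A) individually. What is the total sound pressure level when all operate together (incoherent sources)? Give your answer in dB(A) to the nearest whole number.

Incoherent sources combine by intensity addition: L_total = 10·log₁₀(Σ 10^(L_i/10)).
Σ 10^(L/10) = 10^(60.8/10) + 10^(87.4/10) + 10^(97.7/10) + 10^(65.8/10) = 6.443e+09.
L_total = 10·log₁₀(6.443e+09) = 98.09 dB(A).

98 dB(A)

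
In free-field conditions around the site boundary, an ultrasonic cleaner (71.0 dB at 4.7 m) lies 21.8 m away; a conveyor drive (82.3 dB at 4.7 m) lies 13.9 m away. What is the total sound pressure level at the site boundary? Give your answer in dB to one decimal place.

73.0 dB

First find each source's level at the receiver (point-source: −20·log₁₀(r/r_ref)), then combine on an intensity basis.
ultrasonic cleaner: 71.0 − 20·log₁₀(21.8/4.7) = 71.0 − 13.33 = 57.67 dB.
conveyor drive: 82.3 − 20·log₁₀(13.9/4.7) = 82.3 − 9.42 = 72.88 dB.
Σ 10^(L/10) = 2.000e+07 → L_total = 10·log₁₀(2.000e+07) = 73.01 dB.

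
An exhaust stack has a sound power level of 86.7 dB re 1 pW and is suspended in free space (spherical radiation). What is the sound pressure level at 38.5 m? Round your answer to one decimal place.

Free-field spherical radiation: L_p = L_w − 10·log₁₀(4π·r²), r = 38.5 m.
4π·r² = 1.863e+04 m², 10·log₁₀ of that is 42.701 dB.
L_p = 86.7 − 42.701 = 44.00 dB.

44.0 dB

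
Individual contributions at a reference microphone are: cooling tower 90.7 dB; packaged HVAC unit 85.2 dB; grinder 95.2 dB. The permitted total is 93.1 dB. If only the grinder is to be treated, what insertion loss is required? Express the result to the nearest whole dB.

The untreated sources together contribute 10^(90.7/10) + 10^(85.2/10) = 1.506e+09, i.e. 91.78 dB.
To meet 93.1 dB overall, the treated grinder may contribute at most 10^(93.1/10) − 1.506e+09 = 5.357e+08, i.e. 87.29 dB.
So the grinder must be reduced from 95.2 to 87.29 dB: IL = 7.91 dB.

8 dB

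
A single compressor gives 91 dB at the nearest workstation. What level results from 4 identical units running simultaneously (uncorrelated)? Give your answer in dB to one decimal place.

97.0 dB

With 4 equal, uncorrelated contributions the intensity is 4× that of one unit, giving a rise of 10·log₁₀ 4.
L_total = 91 + 10·log₁₀(4) = 91 + 6.021 = 97.02 dB.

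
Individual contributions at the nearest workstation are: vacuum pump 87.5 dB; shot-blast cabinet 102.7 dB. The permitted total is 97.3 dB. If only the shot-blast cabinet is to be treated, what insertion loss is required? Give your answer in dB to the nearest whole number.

The untreated sources together contribute 10^(87.5/10) = 5.623e+08, i.e. 87.50 dB.
To meet 97.3 dB overall, the treated shot-blast cabinet may contribute at most 10^(97.3/10) − 5.623e+08 = 4.808e+09, i.e. 96.82 dB.
So the shot-blast cabinet must be reduced from 102.7 to 96.82 dB: IL = 5.88 dB.

6 dB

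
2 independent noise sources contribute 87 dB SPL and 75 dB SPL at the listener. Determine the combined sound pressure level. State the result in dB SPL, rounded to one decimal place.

87.3 dB SPL

For uncorrelated sources the intensities add, so convert each level to linear form, sum, and take 10·log₁₀ of the total.
Σ 10^(L/10) = 10^(87/10) + 10^(75/10) = 5.328e+08.
L_total = 10·log₁₀(5.328e+08) = 87.27 dB SPL.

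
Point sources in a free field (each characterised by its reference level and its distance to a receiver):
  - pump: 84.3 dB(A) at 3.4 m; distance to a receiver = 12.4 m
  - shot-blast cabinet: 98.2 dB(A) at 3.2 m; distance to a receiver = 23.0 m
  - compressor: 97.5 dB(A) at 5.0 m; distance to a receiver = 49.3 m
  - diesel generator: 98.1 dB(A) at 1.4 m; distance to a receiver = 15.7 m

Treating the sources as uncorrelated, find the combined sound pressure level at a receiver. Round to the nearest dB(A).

First find each source's level at the receiver (point-source: −20·log₁₀(r/r_ref)), then combine on an intensity basis.
pump: 84.3 − 20·log₁₀(12.4/3.4) = 84.3 − 11.24 = 73.06 dB(A).
shot-blast cabinet: 98.2 − 20·log₁₀(23.0/3.2) = 98.2 − 17.13 = 81.07 dB(A).
compressor: 97.5 − 20·log₁₀(49.3/5.0) = 97.5 − 19.88 = 77.62 dB(A).
diesel generator: 98.1 − 20·log₁₀(15.7/1.4) = 98.1 − 21.00 = 77.10 dB(A).
Σ 10^(L/10) = 2.573e+08 → L_total = 10·log₁₀(2.573e+08) = 84.10 dB(A).

84 dB(A)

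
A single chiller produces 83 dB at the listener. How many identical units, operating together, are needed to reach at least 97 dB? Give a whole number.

The shortfall is 97 − 83 = 14.0 dB, and N units add 10·log₁₀ N, so need 10·log₁₀ N ≥ 14.0.
N ≥ 10^(14.0/10) = 25.119, so N = 26.

26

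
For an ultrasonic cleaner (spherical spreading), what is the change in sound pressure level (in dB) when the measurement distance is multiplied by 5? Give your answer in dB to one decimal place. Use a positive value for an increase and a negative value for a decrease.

Point-source spreading: ΔL = −20·log₁₀(r₂/r₁).
ΔL = −20·log₁₀(5) = -13.98 dB.

-14.0 dB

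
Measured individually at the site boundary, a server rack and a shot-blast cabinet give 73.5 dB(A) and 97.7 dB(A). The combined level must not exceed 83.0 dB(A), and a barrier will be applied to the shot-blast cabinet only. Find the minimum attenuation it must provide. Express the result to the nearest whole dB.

Everything except the shot-blast cabinet sums to 10^(73.5/10) = 2.239e+07 in linear terms, 73.50 dB(A).
The limit corresponds to 10^(83.0/10) = 1.995e+08; subtracting the fixed part leaves 1.771e+08 for the shot-blast cabinet, i.e. 82.48 dB(A).
So the shot-blast cabinet must be reduced from 97.7 to 82.48 dB(A): IL = 15.22 dB.

15 dB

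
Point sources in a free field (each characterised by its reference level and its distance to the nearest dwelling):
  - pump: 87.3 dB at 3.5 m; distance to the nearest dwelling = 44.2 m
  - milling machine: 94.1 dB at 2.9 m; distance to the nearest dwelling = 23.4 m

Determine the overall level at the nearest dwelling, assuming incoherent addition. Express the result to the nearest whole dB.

76 dB

Propagate each source to the receiver with L = L_ref − 20·log₁₀(r/r_ref), then add intensities.
pump: 87.3 − 20·log₁₀(44.2/3.5) = 87.3 − 22.03 = 65.27 dB.
milling machine: 94.1 − 20·log₁₀(23.4/2.9) = 94.1 − 18.14 = 75.96 dB.
Σ 10^(L/10) = 4.285e+07 → L_total = 10·log₁₀(4.285e+07) = 76.32 dB.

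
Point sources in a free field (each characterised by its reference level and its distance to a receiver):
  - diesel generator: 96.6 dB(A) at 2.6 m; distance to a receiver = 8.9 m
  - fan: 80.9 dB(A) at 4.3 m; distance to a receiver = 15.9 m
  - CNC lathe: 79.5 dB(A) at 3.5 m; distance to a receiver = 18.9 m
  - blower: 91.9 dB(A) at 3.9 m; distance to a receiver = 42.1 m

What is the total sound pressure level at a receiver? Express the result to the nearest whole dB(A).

86 dB(A)

First find each source's level at the receiver (point-source: −20·log₁₀(r/r_ref)), then combine on an intensity basis.
diesel generator: 96.6 − 20·log₁₀(8.9/2.6) = 96.6 − 10.69 = 85.91 dB(A).
fan: 80.9 − 20·log₁₀(15.9/4.3) = 80.9 − 11.36 = 69.54 dB(A).
CNC lathe: 79.5 − 20·log₁₀(18.9/3.5) = 79.5 − 14.65 = 64.85 dB(A).
blower: 91.9 − 20·log₁₀(42.1/3.9) = 91.9 − 20.66 = 71.24 dB(A).
Σ 10^(L/10) = 4.154e+08 → L_total = 10·log₁₀(4.154e+08) = 86.19 dB(A).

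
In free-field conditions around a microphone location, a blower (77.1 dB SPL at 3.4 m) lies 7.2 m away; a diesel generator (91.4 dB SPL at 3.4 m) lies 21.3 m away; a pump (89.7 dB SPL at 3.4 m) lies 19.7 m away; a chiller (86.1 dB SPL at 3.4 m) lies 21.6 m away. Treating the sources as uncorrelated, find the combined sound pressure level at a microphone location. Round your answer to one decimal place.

First find each source's level at the receiver (point-source: −20·log₁₀(r/r_ref)), then combine on an intensity basis.
blower: 77.1 − 20·log₁₀(7.2/3.4) = 77.1 − 6.52 = 70.58 dB SPL.
diesel generator: 91.4 − 20·log₁₀(21.3/3.4) = 91.4 − 15.94 = 75.46 dB SPL.
pump: 89.7 − 20·log₁₀(19.7/3.4) = 89.7 − 15.26 = 74.44 dB SPL.
chiller: 86.1 − 20·log₁₀(21.6/3.4) = 86.1 − 16.06 = 70.04 dB SPL.
Σ 10^(L/10) = 8.450e+07 → L_total = 10·log₁₀(8.450e+07) = 79.27 dB SPL.

79.3 dB SPL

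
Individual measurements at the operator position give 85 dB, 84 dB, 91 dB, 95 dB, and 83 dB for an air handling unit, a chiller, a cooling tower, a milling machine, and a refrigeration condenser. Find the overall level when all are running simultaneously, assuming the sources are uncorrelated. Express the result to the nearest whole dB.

Incoherent sources combine by intensity addition: L_total = 10·log₁₀(Σ 10^(L_i/10)).
Σ 10^(L/10) = 10^(85/10) + 10^(84/10) + 10^(91/10) + 10^(95/10) + 10^(83/10) = 5.188e+09.
L_total = 10·log₁₀(5.188e+09) = 97.15 dB.

97 dB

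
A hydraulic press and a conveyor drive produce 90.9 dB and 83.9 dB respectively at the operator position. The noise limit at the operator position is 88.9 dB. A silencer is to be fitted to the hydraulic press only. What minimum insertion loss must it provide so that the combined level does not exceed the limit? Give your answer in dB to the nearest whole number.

Fixed contribution from the other source: Σ 10^(L/10) = 10^(83.9/10) = 2.455e+08 (83.90 dB).
The limit corresponds to 10^(88.9/10) = 7.762e+08; subtracting the fixed part leaves 5.308e+08 for the hydraulic press, i.e. 87.25 dB.
So the hydraulic press must be reduced from 90.9 to 87.25 dB: IL = 3.65 dB.

4 dB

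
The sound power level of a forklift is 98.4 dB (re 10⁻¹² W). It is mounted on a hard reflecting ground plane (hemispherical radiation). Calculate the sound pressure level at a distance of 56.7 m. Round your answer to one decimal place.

Free-field hemispherical radiation: L_p = L_w − 10·log₁₀(2π·r²), r = 56.7 m.
2π·r² = 2.02e+04 m², 10·log₁₀ of that is 43.053 dB.
L_p = 98.4 − 43.053 = 55.35 dB.

55.3 dB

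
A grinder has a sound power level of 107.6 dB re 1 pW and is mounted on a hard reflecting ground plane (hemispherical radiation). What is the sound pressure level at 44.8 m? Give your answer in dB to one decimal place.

66.6 dB

The power spreads over a hemisphere of area 2π·r², so L_p = L_w − 10·log₁₀(2π·r²).
2π·r² = 1.261e+04 m², 10·log₁₀ of that is 41.007 dB.
L_p = 107.6 − 41.007 = 66.59 dB.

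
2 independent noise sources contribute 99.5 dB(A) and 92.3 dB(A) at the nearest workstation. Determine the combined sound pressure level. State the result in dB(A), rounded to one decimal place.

100.3 dB(A)

Incoherent sources combine by intensity addition: L_total = 10·log₁₀(Σ 10^(L_i/10)).
Σ 10^(L/10) = 10^(99.5/10) + 10^(92.3/10) = 1.061e+10.
L_total = 10·log₁₀(1.061e+10) = 100.26 dB(A).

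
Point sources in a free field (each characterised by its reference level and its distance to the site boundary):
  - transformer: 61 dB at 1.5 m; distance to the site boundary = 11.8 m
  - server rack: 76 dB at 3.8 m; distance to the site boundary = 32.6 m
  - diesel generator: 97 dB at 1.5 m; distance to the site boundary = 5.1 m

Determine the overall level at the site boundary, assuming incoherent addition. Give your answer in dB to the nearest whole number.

Apply inverse-square spreading to bring every level to the receiver, then sum 10^(L/10).
transformer: 61 − 20·log₁₀(11.8/1.5) = 61 − 17.92 = 43.08 dB.
server rack: 76 − 20·log₁₀(32.6/3.8) = 76 − 18.67 = 57.33 dB.
diesel generator: 97 − 20·log₁₀(5.1/1.5) = 97 − 10.63 = 86.37 dB.
Σ 10^(L/10) = 4.341e+08 → L_total = 10·log₁₀(4.341e+08) = 86.38 dB.

86 dB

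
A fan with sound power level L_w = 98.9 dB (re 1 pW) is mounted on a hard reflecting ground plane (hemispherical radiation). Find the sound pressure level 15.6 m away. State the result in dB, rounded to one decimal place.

The power spreads over a hemisphere of area 2π·r², so L_p = L_w − 10·log₁₀(2π·r²).
2π·r² = 1529 m², 10·log₁₀ of that is 31.844 dB.
L_p = 98.9 − 31.844 = 67.06 dB.

67.1 dB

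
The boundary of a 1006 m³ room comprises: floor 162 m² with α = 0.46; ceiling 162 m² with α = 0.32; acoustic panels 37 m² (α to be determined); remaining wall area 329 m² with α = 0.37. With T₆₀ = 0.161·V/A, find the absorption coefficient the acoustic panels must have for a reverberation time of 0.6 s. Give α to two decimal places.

0.59

Required total absorption A = 0.161·1006/0.6 = 269.94 m².
Absorption from the other surfaces = 162·0.46 + 162·0.32 + 329·0.37 = 248.09 m², so the acoustic panels must supply 21.85 m² over 37 m².
α = 21.85/37 = 0.591.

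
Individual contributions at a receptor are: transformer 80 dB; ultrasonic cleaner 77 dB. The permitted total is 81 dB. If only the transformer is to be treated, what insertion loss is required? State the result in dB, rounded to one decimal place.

1.2 dB

The untreated sources together contribute 10^(77/10) = 5.012e+07, i.e. 77.00 dB.
The limit corresponds to 10^(81/10) = 1.259e+08; subtracting the fixed part leaves 7.577e+07 for the transformer, i.e. 78.80 dB.
So the transformer must be reduced from 80 to 78.80 dB: IL = 1.20 dB.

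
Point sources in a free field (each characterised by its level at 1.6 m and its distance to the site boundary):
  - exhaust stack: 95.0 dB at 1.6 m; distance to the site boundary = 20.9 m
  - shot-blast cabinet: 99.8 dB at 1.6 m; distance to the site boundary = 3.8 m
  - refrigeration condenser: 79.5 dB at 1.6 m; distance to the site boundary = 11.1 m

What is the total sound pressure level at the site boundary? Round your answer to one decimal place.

92.3 dB

Apply inverse-square spreading to bring every level to the receiver, then sum 10^(L/10).
exhaust stack: 95.0 − 20·log₁₀(20.9/1.6) = 95.0 − 22.32 = 72.68 dB.
shot-blast cabinet: 99.8 − 20·log₁₀(3.8/1.6) = 99.8 − 7.51 = 92.29 dB.
refrigeration condenser: 79.5 − 20·log₁₀(11.1/1.6) = 79.5 − 16.82 = 62.68 dB.
Σ 10^(L/10) = 1.713e+09 → L_total = 10·log₁₀(1.713e+09) = 92.34 dB.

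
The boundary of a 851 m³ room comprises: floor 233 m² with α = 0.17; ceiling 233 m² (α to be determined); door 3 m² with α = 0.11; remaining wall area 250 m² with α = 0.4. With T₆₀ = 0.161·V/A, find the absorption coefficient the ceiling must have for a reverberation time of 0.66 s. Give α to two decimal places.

Required total absorption A = 0.161·851/0.66 = 207.59 m².
Absorption from the other surfaces = 233·0.17 + 3·0.11 + 250·0.4 = 139.94 m², so the ceiling must supply 67.65 m² over 233 m².
α = 67.65/233 = 0.290.

0.29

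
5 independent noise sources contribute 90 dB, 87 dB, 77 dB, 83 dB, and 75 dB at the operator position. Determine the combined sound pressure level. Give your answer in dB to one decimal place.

92.5 dB

For uncorrelated sources the intensities add, so convert each level to linear form, sum, and take 10·log₁₀ of the total.
Σ 10^(L/10) = 10^(90/10) + 10^(87/10) + 10^(77/10) + 10^(83/10) + 10^(75/10) = 1.782e+09.
L_total = 10·log₁₀(1.782e+09) = 92.51 dB.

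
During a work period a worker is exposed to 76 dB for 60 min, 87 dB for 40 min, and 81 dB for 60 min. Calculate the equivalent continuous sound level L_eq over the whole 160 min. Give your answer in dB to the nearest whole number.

The energy average is taken in the linear domain: L_eq = 10·log₁₀[(Σ tᵢ·10^(Lᵢ/10))/T], T = 160 min.
Σ tᵢ·10^(Lᵢ/10) = 60·10^(76/10) + 40·10^(87/10) + 60·10^(81/10) = 2.999e+10.
L_eq = 10·log₁₀(2.999e+10/160) = 82.73 dB.

83 dB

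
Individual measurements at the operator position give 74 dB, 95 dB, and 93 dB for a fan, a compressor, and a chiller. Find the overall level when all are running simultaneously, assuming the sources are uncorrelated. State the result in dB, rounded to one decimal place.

97.1 dB

For uncorrelated sources the intensities add, so convert each level to linear form, sum, and take 10·log₁₀ of the total.
Σ 10^(L/10) = 10^(74/10) + 10^(95/10) + 10^(93/10) = 5.183e+09.
L_total = 10·log₁₀(5.183e+09) = 97.15 dB.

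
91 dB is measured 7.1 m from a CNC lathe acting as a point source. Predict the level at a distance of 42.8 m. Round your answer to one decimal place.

Point-source attenuation: ΔL = 20·log₁₀(r₂/r₁) = 20·log₁₀(42.8/7.1) = 15.604 dB.
L₂ = 91 − 20·log₁₀(42.8/7.1) = 91 − 15.604 = 75.40 dB.

75.4 dB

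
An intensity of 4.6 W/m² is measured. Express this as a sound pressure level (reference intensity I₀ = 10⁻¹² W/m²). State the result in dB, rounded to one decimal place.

126.6 dB

I/I₀ = 4.6/10⁻¹² = 4.6×10^12, and L = 10·log₁₀(I/I₀).
L = 10·(0.6628 + 12) = 126.63 dB.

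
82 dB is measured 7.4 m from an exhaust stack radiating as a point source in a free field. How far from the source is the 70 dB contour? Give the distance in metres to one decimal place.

The 12.0 dB drop corresponds to a distance ratio of 10^(12.0/20) for a point source.
r₂ = 7.4·10^((82−70)/20) = 7.4·10^(12.0/20) = 29.46 m.

29.5 m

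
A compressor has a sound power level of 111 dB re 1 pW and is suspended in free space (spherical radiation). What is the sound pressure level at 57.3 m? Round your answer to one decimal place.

Free-field spherical radiation: L_p = L_w − 10·log₁₀(4π·r²), r = 57.3 m.
4π·r² = 4.126e+04 m², 10·log₁₀ of that is 46.155 dB.
L_p = 111 − 46.155 = 64.84 dB.

64.8 dB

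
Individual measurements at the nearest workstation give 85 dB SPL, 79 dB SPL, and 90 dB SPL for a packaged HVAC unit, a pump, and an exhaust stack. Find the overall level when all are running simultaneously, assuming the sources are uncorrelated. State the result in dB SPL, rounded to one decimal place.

For uncorrelated sources the intensities add, so convert each level to linear form, sum, and take 10·log₁₀ of the total.
Σ 10^(L/10) = 10^(85/10) + 10^(79/10) + 10^(90/10) = 1.396e+09.
L_total = 10·log₁₀(1.396e+09) = 91.45 dB SPL.

91.4 dB SPL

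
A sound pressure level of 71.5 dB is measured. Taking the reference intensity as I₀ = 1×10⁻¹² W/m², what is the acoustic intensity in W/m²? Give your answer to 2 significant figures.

I = I₀·10^(L/10) = 10⁻¹² × 10^(71.5/10) = 10^(-4.850).

1.4e-05 W/m²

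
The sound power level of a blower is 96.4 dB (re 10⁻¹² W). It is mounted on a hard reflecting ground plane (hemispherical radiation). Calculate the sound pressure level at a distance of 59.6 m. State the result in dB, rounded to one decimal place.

Free-field hemispherical radiation: L_p = L_w − 10·log₁₀(2π·r²), r = 59.6 m.
2π·r² = 2.232e+04 m², 10·log₁₀ of that is 43.487 dB.
L_p = 96.4 − 43.487 = 52.91 dB.

52.9 dB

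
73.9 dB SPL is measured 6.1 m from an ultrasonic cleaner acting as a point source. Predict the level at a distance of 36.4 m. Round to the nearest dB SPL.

58 dB SPL

Spherical spreading from a point source gives a 20·log₁₀(r₂/r₁) drop.
L₂ = 73.9 − 20·log₁₀(36.4/6.1) = 73.9 − 15.515 = 58.38 dB SPL.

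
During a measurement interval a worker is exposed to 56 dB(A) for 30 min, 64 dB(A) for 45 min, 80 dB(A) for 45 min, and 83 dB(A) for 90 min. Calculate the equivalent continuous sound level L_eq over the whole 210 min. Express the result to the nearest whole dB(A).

80 dB(A)

Weight each interval's intensity by its duration and average over T = 210 min:
Σ tᵢ·10^(Lᵢ/10) = 30·10^(56/10) + 45·10^(64/10) + 45·10^(80/10) + 90·10^(83/10) = 2.258e+10.
L_eq = 10·log₁₀(2.258e+10/210) = 80.32 dB(A).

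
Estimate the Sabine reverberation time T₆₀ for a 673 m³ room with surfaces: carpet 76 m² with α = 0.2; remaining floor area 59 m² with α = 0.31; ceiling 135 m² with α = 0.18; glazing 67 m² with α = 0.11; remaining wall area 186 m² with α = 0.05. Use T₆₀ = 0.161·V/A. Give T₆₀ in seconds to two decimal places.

1.46 s

Total absorption A = 76·0.2 + 59·0.31 + 135·0.18 + 67·0.11 + 186·0.05 = 74.46 m² sabins.
T₆₀ = 0.161·V/A = 0.161·673/74.46 = 1.455 s.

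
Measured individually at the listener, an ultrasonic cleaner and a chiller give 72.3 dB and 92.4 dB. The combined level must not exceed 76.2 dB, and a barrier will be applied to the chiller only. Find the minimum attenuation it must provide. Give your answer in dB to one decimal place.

The untreated sources together contribute 10^(72.3/10) = 1.698e+07, i.e. 72.30 dB.
To meet 76.2 dB overall, the treated chiller may contribute at most 10^(76.2/10) − 1.698e+07 = 2.470e+07, i.e. 73.93 dB.
So the chiller must be reduced from 92.4 to 73.93 dB: IL = 18.47 dB.

18.5 dB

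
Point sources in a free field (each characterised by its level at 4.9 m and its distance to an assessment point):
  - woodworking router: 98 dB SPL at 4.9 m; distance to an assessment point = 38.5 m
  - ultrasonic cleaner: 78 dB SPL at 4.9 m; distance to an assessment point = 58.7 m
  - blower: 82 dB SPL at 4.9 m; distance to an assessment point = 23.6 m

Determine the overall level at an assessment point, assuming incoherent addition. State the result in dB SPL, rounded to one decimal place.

Propagate each source to the receiver with L = L_ref − 20·log₁₀(r/r_ref), then add intensities.
woodworking router: 98 − 20·log₁₀(38.5/4.9) = 98 − 17.91 = 80.09 dB SPL.
ultrasonic cleaner: 78 − 20·log₁₀(58.7/4.9) = 78 − 21.57 = 56.43 dB SPL.
blower: 82 − 20·log₁₀(23.6/4.9) = 82 − 13.65 = 68.35 dB SPL.
Σ 10^(L/10) = 1.095e+08 → L_total = 10·log₁₀(1.095e+08) = 80.39 dB SPL.

80.4 dB SPL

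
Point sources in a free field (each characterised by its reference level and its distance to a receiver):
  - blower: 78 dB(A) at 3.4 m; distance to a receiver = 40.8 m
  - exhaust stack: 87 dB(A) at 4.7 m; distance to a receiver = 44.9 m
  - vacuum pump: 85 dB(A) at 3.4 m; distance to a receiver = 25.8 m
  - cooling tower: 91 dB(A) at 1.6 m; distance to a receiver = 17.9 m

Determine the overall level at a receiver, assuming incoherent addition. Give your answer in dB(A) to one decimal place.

First find each source's level at the receiver (point-source: −20·log₁₀(r/r_ref)), then combine on an intensity basis.
blower: 78 − 20·log₁₀(40.8/3.4) = 78 − 21.58 = 56.42 dB(A).
exhaust stack: 87 − 20·log₁₀(44.9/4.7) = 87 − 19.60 = 67.40 dB(A).
vacuum pump: 85 − 20·log₁₀(25.8/3.4) = 85 − 17.60 = 67.40 dB(A).
cooling tower: 91 − 20·log₁₀(17.9/1.6) = 91 − 20.97 = 70.03 dB(A).
Σ 10^(L/10) = 2.148e+07 → L_total = 10·log₁₀(2.148e+07) = 73.32 dB(A).

73.3 dB(A)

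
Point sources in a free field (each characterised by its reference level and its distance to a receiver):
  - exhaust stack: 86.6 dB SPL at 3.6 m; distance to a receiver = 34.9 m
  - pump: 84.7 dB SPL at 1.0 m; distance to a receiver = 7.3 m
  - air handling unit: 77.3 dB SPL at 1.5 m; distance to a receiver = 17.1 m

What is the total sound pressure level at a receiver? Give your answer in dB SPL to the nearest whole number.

Apply inverse-square spreading to bring every level to the receiver, then sum 10^(L/10).
exhaust stack: 86.6 − 20·log₁₀(34.9/3.6) = 86.6 − 19.73 = 66.87 dB SPL.
pump: 84.7 − 20·log₁₀(7.3/1.0) = 84.7 − 17.27 = 67.43 dB SPL.
air handling unit: 77.3 − 20·log₁₀(17.1/1.5) = 77.3 − 21.14 = 56.16 dB SPL.
Σ 10^(L/10) = 1.081e+07 → L_total = 10·log₁₀(1.081e+07) = 70.34 dB SPL.

70 dB SPL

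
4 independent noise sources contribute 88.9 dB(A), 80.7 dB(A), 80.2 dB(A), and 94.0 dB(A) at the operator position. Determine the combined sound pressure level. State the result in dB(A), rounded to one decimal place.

95.5 dB(A)

Incoherent sources combine by intensity addition: L_total = 10·log₁₀(Σ 10^(L_i/10)).
Σ 10^(L/10) = 10^(88.9/10) + 10^(80.7/10) + 10^(80.2/10) + 10^(94.0/10) = 3.510e+09.
L_total = 10·log₁₀(3.510e+09) = 95.45 dB(A).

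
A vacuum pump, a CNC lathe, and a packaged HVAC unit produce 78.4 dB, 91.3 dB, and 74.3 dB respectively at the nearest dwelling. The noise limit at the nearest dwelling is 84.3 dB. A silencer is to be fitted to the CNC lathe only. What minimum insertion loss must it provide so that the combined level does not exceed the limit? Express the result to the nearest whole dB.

Fixed contribution from the other sources: Σ 10^(L/10) = 10^(78.4/10) + 10^(74.3/10) = 9.610e+07 (79.83 dB).
To meet 84.3 dB overall, the treated CNC lathe may contribute at most 10^(84.3/10) − 9.610e+07 = 1.731e+08, i.e. 82.38 dB.
Required insertion loss = 91.3 − 82.38 = 8.92 dB.

9 dB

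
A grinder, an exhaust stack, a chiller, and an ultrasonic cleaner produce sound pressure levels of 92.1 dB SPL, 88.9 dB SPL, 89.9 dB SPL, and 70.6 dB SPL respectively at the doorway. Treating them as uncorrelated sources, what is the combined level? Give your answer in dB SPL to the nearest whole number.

95 dB SPL

For uncorrelated sources the intensities add, so convert each level to linear form, sum, and take 10·log₁₀ of the total.
Σ 10^(L/10) = 10^(92.1/10) + 10^(88.9/10) + 10^(89.9/10) + 10^(70.6/10) = 3.387e+09.
L_total = 10·log₁₀(3.387e+09) = 95.30 dB SPL.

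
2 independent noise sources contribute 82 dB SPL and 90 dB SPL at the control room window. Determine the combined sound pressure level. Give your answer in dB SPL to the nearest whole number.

91 dB SPL

For uncorrelated sources the intensities add, so convert each level to linear form, sum, and take 10·log₁₀ of the total.
Σ 10^(L/10) = 10^(82/10) + 10^(90/10) = 1.158e+09.
L_total = 10·log₁₀(1.158e+09) = 90.64 dB SPL.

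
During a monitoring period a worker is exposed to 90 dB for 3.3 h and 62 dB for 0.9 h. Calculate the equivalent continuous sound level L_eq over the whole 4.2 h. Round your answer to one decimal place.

89.0 dB

The energy average is taken in the linear domain: L_eq = 10·log₁₀[(Σ tᵢ·10^(Lᵢ/10))/T], T = 4.2 h.
Σ tᵢ·10^(Lᵢ/10) = 3.3·10^(90/10) + 0.9·10^(62/10) = 3.301e+09.
L_eq = 10·log₁₀(3.301e+09/4.2) = 88.95 dB.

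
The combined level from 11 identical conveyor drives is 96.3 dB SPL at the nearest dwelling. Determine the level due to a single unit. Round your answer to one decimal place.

Dividing the total intensity by 11 lowers the level by 10·log₁₀ 11 = 10.414 dB: L₁ = 96.3 − 10.414.

85.9 dB SPL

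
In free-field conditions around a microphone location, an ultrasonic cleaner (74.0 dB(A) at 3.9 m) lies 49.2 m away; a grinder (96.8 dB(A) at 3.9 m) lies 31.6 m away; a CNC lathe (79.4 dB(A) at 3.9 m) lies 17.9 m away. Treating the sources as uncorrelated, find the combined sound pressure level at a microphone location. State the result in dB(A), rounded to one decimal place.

First find each source's level at the receiver (point-source: −20·log₁₀(r/r_ref)), then combine on an intensity basis.
ultrasonic cleaner: 74.0 − 20·log₁₀(49.2/3.9) = 74.0 − 22.02 = 51.98 dB(A).
grinder: 96.8 − 20·log₁₀(31.6/3.9) = 96.8 − 18.17 = 78.63 dB(A).
CNC lathe: 79.4 − 20·log₁₀(17.9/3.9) = 79.4 − 13.24 = 66.16 dB(A).
Σ 10^(L/10) = 7.720e+07 → L_total = 10·log₁₀(7.720e+07) = 78.88 dB(A).

78.9 dB(A)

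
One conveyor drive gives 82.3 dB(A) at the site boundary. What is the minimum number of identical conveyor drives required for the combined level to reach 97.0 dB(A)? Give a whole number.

30

Need L₁ + 10·log₁₀ N ≥ 97.0, i.e. log₁₀ N ≥ 1.47.
N ≥ 10^(14.7/10) = 29.512, so N = 30.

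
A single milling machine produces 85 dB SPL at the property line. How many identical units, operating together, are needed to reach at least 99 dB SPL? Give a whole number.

Need L₁ + 10·log₁₀ N ≥ 99, i.e. log₁₀ N ≥ 1.40.
N ≥ 10^(14.0/10) = 25.119, so N = 26.

26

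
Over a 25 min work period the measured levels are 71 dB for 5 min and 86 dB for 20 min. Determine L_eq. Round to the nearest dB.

Weight each interval's intensity by its duration and average over T = 25 min:
Σ tᵢ·10^(Lᵢ/10) = 5·10^(71/10) + 20·10^(86/10) = 8.025e+09.
L_eq = 10·log₁₀(8.025e+09/25) = 85.07 dB.

85 dB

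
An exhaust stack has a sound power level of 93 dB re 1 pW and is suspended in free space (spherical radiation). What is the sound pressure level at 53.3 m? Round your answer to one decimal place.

47.5 dB

Free-field spherical radiation: L_p = L_w − 10·log₁₀(4π·r²), r = 53.3 m.
4π·r² = 3.57e+04 m², 10·log₁₀ of that is 45.527 dB.
L_p = 93 − 45.527 = 47.47 dB.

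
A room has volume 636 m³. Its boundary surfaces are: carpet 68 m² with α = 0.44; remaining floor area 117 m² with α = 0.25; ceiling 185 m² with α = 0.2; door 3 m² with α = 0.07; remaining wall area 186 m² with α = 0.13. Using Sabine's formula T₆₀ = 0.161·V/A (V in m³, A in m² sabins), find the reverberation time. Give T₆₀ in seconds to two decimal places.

0.85 s

A = Σ Sᵢαᵢ = 68·0.44 + 117·0.25 + 185·0.2 + 3·0.07 + 186·0.13 = 120.56 m².
T₆₀ = 0.161·V/A = 0.161·636/120.56 = 0.849 s.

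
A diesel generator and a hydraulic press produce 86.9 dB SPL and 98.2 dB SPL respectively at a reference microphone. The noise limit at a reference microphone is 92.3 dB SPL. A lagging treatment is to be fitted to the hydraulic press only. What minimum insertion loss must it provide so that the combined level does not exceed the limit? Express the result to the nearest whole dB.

7 dB

Fixed contribution from the other source: Σ 10^(L/10) = 10^(86.9/10) = 4.898e+08 (86.90 dB SPL).
To meet 92.3 dB SPL overall, the treated hydraulic press may contribute at most 10^(92.3/10) − 4.898e+08 = 1.208e+09, i.e. 90.82 dB SPL.
So the hydraulic press must be reduced from 98.2 to 90.82 dB SPL: IL = 7.38 dB.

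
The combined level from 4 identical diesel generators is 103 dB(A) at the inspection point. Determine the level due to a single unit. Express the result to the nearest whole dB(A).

Dividing the total intensity by 4 lowers the level by 10·log₁₀ 4 = 6.021 dB: L₁ = 103 − 6.021.

97 dB(A)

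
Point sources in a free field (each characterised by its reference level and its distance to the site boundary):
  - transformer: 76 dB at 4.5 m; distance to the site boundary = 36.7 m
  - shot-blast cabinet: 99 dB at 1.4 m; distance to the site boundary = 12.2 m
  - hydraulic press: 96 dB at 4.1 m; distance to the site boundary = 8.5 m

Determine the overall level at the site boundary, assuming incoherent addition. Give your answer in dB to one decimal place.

90.1 dB

Propagate each source to the receiver with L = L_ref − 20·log₁₀(r/r_ref), then add intensities.
transformer: 76 − 20·log₁₀(36.7/4.5) = 76 − 18.23 = 57.77 dB.
shot-blast cabinet: 99 − 20·log₁₀(12.2/1.4) = 99 − 18.80 = 80.20 dB.
hydraulic press: 96 − 20·log₁₀(8.5/4.1) = 96 − 6.33 = 89.67 dB.
Σ 10^(L/10) = 1.031e+09 → L_total = 10·log₁₀(1.031e+09) = 90.13 dB.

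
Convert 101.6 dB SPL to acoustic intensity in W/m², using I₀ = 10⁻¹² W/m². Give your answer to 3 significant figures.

0.0145 W/m²

L = 10·log₁₀(I/I₀) ⇒ I = I₀·10^(L/10) = 10⁻¹² × 10^10.16.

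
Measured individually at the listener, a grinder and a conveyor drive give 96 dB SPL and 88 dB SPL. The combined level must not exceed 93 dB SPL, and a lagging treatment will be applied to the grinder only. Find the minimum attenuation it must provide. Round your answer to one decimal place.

The untreated sources together contribute 10^(88/10) = 6.310e+08, i.e. 88.00 dB SPL.
The limit corresponds to 10^(93/10) = 1.995e+09; subtracting the fixed part leaves 1.364e+09 for the grinder, i.e. 91.35 dB SPL.
Required insertion loss = 96 − 91.35 = 4.65 dB.

4.7 dB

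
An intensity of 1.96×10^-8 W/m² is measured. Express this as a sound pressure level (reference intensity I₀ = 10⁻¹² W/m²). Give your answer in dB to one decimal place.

Dividing by I₀ shifts the exponent by 12: I/I₀ = 1.96×10^4.
L = 10·(0.2923 + 4) = 42.92 dB.

42.9 dB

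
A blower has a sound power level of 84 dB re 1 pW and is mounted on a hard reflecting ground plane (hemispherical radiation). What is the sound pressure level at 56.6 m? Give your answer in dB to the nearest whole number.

41 dB

L_p = L_w − 10·log₁₀(2π·r²) with r = 56.6 m.
2π·r² = 2.013e+04 m², 10·log₁₀ of that is 43.038 dB.
L_p = 84 − 43.038 = 40.96 dB.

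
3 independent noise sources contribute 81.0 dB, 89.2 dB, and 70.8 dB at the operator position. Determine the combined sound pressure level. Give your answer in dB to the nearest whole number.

90 dB

For uncorrelated sources the intensities add, so convert each level to linear form, sum, and take 10·log₁₀ of the total.
Σ 10^(L/10) = 10^(81.0/10) + 10^(89.2/10) + 10^(70.8/10) = 9.697e+08.
L_total = 10·log₁₀(9.697e+08) = 89.87 dB.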